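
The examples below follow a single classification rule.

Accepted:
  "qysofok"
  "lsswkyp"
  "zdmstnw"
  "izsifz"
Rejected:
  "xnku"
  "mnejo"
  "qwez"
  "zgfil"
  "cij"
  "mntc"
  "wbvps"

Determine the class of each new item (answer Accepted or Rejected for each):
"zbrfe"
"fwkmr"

The distinguishing property — length ≥ 6 — holds for all the 'Accepted' cases and none of the 'Rejected' cases.
"zbrfe" — length 5, hence Rejected.
"fwkmr" — length 5, hence Rejected.

Rejected, Rejected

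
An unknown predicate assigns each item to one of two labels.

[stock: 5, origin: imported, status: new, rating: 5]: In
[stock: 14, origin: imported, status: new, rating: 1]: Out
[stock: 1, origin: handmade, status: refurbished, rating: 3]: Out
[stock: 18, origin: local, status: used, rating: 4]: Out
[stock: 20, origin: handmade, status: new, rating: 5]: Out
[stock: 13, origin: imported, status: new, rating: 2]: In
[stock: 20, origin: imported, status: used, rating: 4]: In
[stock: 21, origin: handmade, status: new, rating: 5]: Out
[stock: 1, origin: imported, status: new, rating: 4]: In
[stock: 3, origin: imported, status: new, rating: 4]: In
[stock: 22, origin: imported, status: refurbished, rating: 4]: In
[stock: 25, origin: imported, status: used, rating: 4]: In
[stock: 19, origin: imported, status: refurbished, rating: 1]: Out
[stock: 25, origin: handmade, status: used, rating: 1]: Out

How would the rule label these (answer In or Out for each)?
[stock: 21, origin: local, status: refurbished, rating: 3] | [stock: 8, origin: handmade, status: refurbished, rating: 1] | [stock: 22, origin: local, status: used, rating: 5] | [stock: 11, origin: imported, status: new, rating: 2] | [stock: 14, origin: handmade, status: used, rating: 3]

Out, Out, Out, In, Out

'In' ⟺ origin is imported AND rating ≥ 2.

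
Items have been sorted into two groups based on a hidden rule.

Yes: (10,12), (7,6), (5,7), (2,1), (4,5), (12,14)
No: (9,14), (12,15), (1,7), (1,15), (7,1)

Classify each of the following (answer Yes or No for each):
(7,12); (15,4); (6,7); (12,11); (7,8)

No, No, Yes, Yes, Yes

One predicate separates the groups cleanly: |first − second| ≤ 2.
No: (7,12), since |7−12| = 5. No: (15,4), since |15−4| = 11. Yes: (6,7), since |6−7| = 1. Yes: (12,11), since |12−11| = 1. Yes: (7,8), since |7−8| = 1.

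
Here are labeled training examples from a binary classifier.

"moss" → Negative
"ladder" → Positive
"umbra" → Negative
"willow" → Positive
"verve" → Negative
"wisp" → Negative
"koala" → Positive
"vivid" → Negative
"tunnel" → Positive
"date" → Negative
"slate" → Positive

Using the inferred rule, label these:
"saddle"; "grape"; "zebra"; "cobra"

The classifier is using: contains 'l'.

Positive, Negative, Negative, Negative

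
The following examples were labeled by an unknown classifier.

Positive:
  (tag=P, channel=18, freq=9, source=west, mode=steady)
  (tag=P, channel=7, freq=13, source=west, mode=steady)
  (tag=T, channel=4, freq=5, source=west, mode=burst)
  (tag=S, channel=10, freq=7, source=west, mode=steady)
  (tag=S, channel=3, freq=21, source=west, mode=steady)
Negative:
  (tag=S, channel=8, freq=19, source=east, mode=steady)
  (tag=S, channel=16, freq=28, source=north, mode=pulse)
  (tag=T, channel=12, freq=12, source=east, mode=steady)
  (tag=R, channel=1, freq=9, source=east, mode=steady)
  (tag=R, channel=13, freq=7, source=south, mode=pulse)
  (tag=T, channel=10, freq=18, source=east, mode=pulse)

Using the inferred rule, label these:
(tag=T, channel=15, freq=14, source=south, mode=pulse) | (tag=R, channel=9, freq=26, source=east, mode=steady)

Negative, Negative

The distinguishing property — source is west — holds for all the 'Positive' cases and none of the 'Negative' cases.
(tag=T, channel=15, freq=14, source=south, mode=pulse) — source is south, hence Negative.
(tag=R, channel=9, freq=26, source=east, mode=steady) — source is east, hence Negative.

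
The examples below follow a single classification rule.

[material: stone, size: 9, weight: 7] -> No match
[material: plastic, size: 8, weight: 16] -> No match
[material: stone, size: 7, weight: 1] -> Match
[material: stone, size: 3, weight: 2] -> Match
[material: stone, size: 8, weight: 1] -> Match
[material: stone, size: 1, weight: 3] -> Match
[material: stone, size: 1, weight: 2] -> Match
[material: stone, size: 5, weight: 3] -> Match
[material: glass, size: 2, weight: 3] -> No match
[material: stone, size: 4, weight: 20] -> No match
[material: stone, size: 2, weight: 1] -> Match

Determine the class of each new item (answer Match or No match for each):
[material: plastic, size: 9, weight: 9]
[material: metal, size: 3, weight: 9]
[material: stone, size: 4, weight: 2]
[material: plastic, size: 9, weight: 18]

No match, No match, Match, No match

Every 'Match' example satisfies: material is stone AND weight ≤ 3. None of the 'No match' examples do.
[material: plastic, size: 9, weight: 9]: material is plastic, weight = 9, lacks this property → No match.
[material: metal, size: 3, weight: 9]: material is metal, weight = 9, lacks this property → No match.
[material: stone, size: 4, weight: 2]: material is stone, weight = 2, meets the rule → Match.
[material: plastic, size: 9, weight: 18]: material is plastic, weight = 18, lacks this property → No match.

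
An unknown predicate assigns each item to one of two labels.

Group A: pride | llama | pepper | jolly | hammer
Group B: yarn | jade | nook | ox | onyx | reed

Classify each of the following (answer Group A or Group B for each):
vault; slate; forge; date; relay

Group A, Group A, Group A, Group B, Group A

All 'Group A' examples share one property — length ≥ 5 — and every 'Group B' example lacks it.
vault → length 5 → Group A.
slate → length 5 → Group A.
forge → length 5 → Group A.
date → length 4 → Group B.
relay → length 5 → Group A.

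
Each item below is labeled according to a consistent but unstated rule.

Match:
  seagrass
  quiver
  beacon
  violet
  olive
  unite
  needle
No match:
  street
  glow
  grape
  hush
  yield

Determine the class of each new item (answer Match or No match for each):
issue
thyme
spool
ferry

Match, No match, No match, No match

One predicate separates the groups cleanly: has ≥ 3 vowels.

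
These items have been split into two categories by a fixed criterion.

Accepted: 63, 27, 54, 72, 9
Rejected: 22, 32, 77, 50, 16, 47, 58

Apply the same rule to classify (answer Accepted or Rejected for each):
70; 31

Rejected, Rejected

All 'Accepted' examples share one property — multiple of 3 — and every 'Rejected' example lacks it.
70 → 70 = 3·23 + 1 → Rejected. 31 → 31 = 3·10 + 1 → Rejected.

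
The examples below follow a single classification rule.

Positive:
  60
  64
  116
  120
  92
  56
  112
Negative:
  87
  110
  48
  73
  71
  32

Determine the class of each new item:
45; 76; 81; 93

Negative, Positive, Negative, Negative

The distinguishing property — multiple of 4 AND at least 56 — holds for all the 'Positive' cases and none of the 'Negative' cases.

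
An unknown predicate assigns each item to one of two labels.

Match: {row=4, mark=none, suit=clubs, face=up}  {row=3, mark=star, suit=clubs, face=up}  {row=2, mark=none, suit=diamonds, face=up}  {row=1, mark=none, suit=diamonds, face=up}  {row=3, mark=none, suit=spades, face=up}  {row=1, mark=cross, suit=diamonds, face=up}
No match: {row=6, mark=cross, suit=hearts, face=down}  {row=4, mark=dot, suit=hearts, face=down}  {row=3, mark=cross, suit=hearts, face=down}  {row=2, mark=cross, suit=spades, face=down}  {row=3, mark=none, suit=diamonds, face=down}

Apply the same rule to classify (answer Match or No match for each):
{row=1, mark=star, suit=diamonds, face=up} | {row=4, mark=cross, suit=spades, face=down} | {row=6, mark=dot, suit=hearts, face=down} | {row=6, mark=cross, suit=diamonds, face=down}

Match, No match, No match, No match

'Match' ⟺ face is up.
{row=1, mark=star, suit=diamonds, face=up} → face is up → Match. {row=4, mark=cross, suit=spades, face=down} → face is down → No match. {row=6, mark=dot, suit=hearts, face=down} → face is down → No match. {row=6, mark=cross, suit=diamonds, face=down} → face is down → No match.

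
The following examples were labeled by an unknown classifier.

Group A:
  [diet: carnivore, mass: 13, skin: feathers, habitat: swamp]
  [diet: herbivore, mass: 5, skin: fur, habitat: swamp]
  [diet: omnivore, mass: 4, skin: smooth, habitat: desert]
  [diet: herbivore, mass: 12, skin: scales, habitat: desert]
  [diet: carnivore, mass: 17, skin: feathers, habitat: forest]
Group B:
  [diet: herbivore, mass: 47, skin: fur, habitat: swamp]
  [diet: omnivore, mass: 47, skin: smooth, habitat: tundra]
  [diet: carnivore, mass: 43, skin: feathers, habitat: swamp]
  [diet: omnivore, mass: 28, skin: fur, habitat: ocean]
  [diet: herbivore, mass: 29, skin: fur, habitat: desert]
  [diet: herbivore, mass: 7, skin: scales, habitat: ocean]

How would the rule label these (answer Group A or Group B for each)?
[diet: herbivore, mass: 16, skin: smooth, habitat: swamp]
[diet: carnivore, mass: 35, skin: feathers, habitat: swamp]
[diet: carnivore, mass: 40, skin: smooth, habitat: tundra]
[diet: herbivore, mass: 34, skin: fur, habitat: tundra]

Group A, Group B, Group B, Group B

The simplest hypothesis consistent with all the labels is: mass ≠ 7 AND mass ≤ 17.
[diet: herbivore, mass: 16, skin: smooth, habitat: swamp]: mass = 16, fits → Group A.
[diet: carnivore, mass: 35, skin: feathers, habitat: swamp]: mass = 35, fails the rule → Group B.
[diet: carnivore, mass: 40, skin: smooth, habitat: tundra]: mass = 40, fails the rule → Group B.
[diet: herbivore, mass: 34, skin: fur, habitat: tundra]: mass = 34, fails the rule → Group B.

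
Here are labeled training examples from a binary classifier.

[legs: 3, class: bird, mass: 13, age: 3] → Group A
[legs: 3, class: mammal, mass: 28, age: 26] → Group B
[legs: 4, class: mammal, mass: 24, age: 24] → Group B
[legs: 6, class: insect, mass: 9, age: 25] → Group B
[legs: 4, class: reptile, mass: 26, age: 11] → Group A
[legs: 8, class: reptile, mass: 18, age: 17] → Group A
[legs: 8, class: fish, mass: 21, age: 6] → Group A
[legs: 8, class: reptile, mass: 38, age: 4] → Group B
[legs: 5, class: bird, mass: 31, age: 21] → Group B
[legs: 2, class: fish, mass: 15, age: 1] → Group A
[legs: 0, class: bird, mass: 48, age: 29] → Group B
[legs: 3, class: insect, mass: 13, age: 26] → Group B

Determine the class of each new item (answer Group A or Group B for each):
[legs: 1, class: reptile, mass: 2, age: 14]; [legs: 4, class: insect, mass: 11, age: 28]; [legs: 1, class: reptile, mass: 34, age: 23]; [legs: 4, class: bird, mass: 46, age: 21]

Rule: age ≤ 17 AND mass ≤ 26. This holds for each 'Group A' example and fails for each 'Group B' one.
[legs: 1, class: reptile, mass: 2, age: 14] — age = 14, mass = 2, hence Group A. [legs: 4, class: insect, mass: 11, age: 28] — age = 28, mass = 11, hence Group B. [legs: 1, class: reptile, mass: 34, age: 23] — age = 23, mass = 34, hence Group B. [legs: 4, class: bird, mass: 46, age: 21] — age = 21, mass = 46, hence Group B.

Group A, Group B, Group B, Group B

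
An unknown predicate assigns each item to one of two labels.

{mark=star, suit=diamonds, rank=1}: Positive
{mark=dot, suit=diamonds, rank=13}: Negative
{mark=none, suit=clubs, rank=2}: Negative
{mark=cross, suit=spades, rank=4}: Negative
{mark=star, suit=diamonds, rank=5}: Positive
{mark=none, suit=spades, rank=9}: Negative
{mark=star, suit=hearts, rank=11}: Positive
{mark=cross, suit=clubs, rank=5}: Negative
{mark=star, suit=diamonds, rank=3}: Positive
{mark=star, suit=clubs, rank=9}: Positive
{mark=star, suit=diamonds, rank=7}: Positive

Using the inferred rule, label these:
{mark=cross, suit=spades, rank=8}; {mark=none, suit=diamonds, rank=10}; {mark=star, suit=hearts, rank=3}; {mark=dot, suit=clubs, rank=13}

Looking at the examples, the only property every 'Positive' case has and every 'Negative' case lacks is: mark is star.
{mark=cross, suit=spades, rank=8}: mark is cross — does not fit, so Negative.
{mark=none, suit=diamonds, rank=10}: mark is none — does not fit, so Negative.
{mark=star, suit=hearts, rank=3}: mark is star — fits, so Positive.
{mark=dot, suit=clubs, rank=13}: mark is dot — does not fit, so Negative.

Negative, Negative, Positive, Negative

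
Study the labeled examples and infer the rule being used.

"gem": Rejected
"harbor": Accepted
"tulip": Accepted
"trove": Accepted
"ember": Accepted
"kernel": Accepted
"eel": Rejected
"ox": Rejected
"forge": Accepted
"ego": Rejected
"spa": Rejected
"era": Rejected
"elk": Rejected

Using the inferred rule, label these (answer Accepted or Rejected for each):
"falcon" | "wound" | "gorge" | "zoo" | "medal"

A rule that fits every label: length ≥ 5 — true of each 'Accepted' example, false of each 'Rejected' one.
Accepted: "falcon", since length 6. Accepted: "wound", since length 5. Accepted: "gorge", since length 5. Rejected: "zoo", since length 3. Accepted: "medal", since length 5.

Accepted, Accepted, Accepted, Rejected, Accepted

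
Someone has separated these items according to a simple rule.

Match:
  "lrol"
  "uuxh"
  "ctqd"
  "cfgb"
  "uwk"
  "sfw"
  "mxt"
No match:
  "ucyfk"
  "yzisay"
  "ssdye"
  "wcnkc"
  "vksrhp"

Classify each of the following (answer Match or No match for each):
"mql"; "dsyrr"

Match, No match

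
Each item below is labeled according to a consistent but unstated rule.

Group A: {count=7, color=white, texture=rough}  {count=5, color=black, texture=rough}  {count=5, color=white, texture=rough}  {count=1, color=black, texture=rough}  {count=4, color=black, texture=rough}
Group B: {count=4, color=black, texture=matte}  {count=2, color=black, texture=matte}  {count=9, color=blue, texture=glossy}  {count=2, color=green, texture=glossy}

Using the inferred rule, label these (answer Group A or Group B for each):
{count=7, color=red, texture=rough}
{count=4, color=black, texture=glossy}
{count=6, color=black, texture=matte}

Group A, Group B, Group B

A rule that fits every label: texture is rough — true of each 'Group A' example, false of each 'Group B' one.
{count=7, color=red, texture=rough} — texture is rough, hence Group A.
{count=4, color=black, texture=glossy} — texture is glossy, hence Group B.
{count=6, color=black, texture=matte} — texture is matte, hence Group B.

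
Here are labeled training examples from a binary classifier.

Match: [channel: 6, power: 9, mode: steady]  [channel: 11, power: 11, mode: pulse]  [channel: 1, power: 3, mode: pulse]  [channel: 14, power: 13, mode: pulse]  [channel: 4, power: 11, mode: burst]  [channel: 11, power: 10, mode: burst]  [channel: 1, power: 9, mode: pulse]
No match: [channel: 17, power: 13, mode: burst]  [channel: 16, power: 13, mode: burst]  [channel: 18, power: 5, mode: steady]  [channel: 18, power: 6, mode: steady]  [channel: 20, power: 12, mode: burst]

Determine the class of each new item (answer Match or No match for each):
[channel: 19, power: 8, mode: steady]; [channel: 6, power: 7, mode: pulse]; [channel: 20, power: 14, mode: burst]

One predicate separates the groups cleanly: channel ≤ 14.
[channel: 19, power: 8, mode: steady]: No match (channel = 19). [channel: 6, power: 7, mode: pulse]: Match (channel = 6). [channel: 20, power: 14, mode: burst]: No match (channel = 20).

No match, Match, No match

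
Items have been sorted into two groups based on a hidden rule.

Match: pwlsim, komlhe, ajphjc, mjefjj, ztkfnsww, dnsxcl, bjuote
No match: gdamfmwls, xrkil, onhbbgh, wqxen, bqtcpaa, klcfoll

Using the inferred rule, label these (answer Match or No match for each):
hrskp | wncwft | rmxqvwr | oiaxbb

Comparing the two groups points to one rule — even length.
hrskp: length 5 — does not satisfy this, so No match.
wncwft: length 6 — fits, so Match.
rmxqvwr: length 7 — does not satisfy this, so No match.
oiaxbb: length 6 — fits, so Match.

No match, Match, No match, Match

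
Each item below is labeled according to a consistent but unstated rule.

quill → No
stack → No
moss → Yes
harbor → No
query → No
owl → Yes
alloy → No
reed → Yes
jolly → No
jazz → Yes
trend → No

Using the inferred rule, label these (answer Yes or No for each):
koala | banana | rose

No, No, Yes

The rule appears to be: length ≤ 4.
No: koala, since length 5. No: banana, since length 6. Yes: rose, since length 4.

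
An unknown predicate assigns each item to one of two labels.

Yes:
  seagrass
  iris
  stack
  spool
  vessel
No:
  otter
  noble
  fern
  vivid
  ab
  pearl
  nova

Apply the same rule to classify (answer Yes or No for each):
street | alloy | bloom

The distinguishing property — contains 's' — holds for all the 'Yes' cases and none of the 'No' cases.
street: has 's', fits → Yes. alloy: no 's', doesn't match → No. bloom: no 's', doesn't match → No.

Yes, No, No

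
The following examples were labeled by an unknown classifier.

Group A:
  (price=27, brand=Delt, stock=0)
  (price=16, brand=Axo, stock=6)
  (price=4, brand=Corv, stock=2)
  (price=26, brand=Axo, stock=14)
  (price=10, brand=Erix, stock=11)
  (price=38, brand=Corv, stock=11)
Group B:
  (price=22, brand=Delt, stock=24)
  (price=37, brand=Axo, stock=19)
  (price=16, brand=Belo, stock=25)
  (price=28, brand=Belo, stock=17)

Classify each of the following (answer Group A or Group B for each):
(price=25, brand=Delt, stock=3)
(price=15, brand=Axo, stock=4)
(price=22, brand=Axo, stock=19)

The pattern is that an item is 'Group A' exactly when: stock ≤ 14.
Group A: (price=25, brand=Delt, stock=3), since stock = 3.
Group A: (price=15, brand=Axo, stock=4), since stock = 4.
Group B: (price=22, brand=Axo, stock=19), since stock = 19.

Group A, Group A, Group B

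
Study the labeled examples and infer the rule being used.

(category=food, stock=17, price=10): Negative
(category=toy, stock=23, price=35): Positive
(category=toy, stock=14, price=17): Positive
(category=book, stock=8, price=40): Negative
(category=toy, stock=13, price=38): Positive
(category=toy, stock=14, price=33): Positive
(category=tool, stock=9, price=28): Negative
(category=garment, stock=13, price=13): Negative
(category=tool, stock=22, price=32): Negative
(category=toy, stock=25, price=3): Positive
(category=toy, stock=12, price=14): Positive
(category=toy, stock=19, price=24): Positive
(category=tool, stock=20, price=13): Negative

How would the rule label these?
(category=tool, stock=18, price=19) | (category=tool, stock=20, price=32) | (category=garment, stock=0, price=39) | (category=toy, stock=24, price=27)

Negative, Negative, Negative, Positive

The rule appears to be: category is toy.
(category=tool, stock=18, price=19): category is tool, doesn't match → Negative. (category=tool, stock=20, price=32): category is tool, doesn't match → Negative. (category=garment, stock=0, price=39): category is garment, doesn't match → Negative. (category=toy, stock=24, price=27): category is toy, meets the rule → Positive.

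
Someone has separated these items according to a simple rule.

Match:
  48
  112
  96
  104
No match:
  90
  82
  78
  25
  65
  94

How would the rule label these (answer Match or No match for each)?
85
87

One predicate separates the groups cleanly: multiple of 4.

No match, No match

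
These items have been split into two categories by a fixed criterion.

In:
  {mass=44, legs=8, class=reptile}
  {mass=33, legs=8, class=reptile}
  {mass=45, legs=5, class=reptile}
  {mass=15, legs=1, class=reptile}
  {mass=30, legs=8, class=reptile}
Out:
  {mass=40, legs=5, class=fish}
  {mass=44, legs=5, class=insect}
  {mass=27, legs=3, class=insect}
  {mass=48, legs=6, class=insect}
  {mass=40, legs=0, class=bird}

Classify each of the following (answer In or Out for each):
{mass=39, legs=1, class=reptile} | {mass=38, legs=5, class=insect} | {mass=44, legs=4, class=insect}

Looking at the examples, the only property every 'In' case has and every 'Out' case lacks is: class is reptile.
{mass=39, legs=1, class=reptile}: class is reptile, fits → In.
{mass=38, legs=5, class=insect}: class is insect, fails the rule → Out.
{mass=44, legs=4, class=insect}: class is insect, fails the rule → Out.

In, Out, Out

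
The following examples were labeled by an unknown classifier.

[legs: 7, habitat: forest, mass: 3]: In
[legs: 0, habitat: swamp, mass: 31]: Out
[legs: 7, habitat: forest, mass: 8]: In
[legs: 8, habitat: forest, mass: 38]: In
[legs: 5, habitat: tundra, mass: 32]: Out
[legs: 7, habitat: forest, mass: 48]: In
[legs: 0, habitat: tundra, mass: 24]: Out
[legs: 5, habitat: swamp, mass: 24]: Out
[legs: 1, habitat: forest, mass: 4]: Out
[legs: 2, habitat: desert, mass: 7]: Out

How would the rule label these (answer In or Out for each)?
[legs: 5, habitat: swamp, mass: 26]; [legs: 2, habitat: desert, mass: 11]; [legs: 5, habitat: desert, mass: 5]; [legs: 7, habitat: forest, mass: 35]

Rule: legs ≥ 7. This holds for each 'In' example and fails for each 'Out' one.

Out, Out, Out, In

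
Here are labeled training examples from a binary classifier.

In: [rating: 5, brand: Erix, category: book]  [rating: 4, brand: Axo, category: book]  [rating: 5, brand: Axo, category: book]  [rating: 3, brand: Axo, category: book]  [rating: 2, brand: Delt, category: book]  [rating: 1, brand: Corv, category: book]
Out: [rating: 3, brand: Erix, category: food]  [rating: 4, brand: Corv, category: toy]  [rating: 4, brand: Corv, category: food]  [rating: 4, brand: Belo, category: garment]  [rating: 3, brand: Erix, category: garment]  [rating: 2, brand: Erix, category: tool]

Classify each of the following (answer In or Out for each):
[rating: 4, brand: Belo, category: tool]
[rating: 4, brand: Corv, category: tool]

Out, Out

All 'In' examples share one property — category is book — and every 'Out' example lacks it.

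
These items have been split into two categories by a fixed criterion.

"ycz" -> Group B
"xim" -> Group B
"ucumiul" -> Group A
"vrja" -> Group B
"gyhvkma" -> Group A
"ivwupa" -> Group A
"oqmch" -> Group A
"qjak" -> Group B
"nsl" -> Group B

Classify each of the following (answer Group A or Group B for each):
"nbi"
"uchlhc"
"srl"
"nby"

Group B, Group A, Group B, Group B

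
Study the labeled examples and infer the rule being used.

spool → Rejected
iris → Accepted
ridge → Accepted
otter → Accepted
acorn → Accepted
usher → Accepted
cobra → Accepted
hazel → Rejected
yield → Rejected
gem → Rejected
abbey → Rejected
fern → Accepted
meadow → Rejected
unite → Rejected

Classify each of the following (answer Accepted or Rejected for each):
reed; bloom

Checking candidate rules against both groups, what survives is: contains 'r'.

Accepted, Rejected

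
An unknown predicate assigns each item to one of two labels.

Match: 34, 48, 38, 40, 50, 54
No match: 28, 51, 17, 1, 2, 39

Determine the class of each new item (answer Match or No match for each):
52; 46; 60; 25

The pattern is that an item is 'Match' exactly when: even AND at least 34.

Match, Match, Match, No match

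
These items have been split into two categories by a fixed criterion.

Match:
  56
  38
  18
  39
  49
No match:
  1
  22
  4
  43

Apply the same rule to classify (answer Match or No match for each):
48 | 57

Match, Match

The pattern is that an item is 'Match' exactly when: digit sum ≥ 8.
48: Match (digit sum 4+8 = 12).
57: Match (digit sum 5+7 = 12).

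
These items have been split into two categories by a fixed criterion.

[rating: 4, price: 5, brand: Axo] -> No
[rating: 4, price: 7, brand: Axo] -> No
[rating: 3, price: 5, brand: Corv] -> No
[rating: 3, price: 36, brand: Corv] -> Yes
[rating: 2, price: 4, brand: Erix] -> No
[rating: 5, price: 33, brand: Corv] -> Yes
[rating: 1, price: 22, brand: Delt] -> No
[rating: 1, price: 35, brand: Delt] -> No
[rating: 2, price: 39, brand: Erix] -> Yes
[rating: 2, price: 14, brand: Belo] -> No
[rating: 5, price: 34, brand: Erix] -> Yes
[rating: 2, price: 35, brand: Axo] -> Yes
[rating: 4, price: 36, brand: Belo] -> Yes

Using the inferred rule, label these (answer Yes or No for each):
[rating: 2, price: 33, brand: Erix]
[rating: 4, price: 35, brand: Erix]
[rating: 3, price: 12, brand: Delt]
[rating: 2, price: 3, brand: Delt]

Yes, Yes, No, No

The common property of the 'Yes' items is: price ≥ 22 AND rating ≥ 2. No 'No' item has it.
[rating: 2, price: 33, brand: Erix]: price = 33, rating = 2 — checks out, so Yes. [rating: 4, price: 35, brand: Erix]: price = 35, rating = 4 — checks out, so Yes. [rating: 3, price: 12, brand: Delt]: price = 12, rating = 3 — fails the rule, so No. [rating: 2, price: 3, brand: Delt]: price = 3, rating = 2 — fails the rule, so No.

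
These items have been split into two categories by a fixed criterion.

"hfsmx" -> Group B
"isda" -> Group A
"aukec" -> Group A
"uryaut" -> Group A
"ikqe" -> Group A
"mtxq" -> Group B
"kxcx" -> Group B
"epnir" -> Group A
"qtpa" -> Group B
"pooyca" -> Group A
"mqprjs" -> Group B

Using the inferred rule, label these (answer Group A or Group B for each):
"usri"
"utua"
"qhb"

The classifier is using: has ≥ 2 vowels.
"usri": 2 vowels — satisfies this, so Group A. "utua": 3 vowels — satisfies this, so Group A. "qhb": 0 vowels — doesn't match, so Group B.

Group A, Group A, Group B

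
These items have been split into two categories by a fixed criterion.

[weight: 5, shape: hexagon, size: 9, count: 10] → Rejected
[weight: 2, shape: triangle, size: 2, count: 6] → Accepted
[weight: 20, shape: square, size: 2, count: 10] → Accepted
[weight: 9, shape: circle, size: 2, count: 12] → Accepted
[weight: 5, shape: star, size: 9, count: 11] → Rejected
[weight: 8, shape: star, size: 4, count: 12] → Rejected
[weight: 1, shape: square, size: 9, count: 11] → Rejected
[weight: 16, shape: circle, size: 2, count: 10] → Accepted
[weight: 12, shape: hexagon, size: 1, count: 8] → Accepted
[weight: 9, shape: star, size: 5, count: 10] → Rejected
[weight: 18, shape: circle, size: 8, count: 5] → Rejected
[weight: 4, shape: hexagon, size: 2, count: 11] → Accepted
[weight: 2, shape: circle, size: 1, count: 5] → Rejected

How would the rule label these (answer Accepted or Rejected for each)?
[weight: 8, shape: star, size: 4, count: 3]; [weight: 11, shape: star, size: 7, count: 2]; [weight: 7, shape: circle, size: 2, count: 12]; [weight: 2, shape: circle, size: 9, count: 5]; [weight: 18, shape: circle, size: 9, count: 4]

Rejected, Rejected, Accepted, Rejected, Rejected

Rule: size ≤ 2 AND count ≥ 6. This holds for each 'Accepted' example and fails for each 'Rejected' one.
[weight: 8, shape: star, size: 4, count: 3]: size = 4, count = 3 — doesn't qualify, so Rejected.
[weight: 11, shape: star, size: 7, count: 2]: size = 7, count = 2 — doesn't qualify, so Rejected.
[weight: 7, shape: circle, size: 2, count: 12]: size = 2, count = 12 — passes, so Accepted.
[weight: 2, shape: circle, size: 9, count: 5]: size = 9, count = 5 — doesn't qualify, so Rejected.
[weight: 18, shape: circle, size: 9, count: 4]: size = 9, count = 4 — doesn't qualify, so Rejected.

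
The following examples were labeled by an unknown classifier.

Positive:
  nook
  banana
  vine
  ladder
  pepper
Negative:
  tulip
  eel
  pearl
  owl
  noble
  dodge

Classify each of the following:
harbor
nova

Positive, Positive

All 'Positive' examples share one property — even length — and every 'Negative' example lacks it.
harbor: Positive (length 6).
nova: Positive (length 4).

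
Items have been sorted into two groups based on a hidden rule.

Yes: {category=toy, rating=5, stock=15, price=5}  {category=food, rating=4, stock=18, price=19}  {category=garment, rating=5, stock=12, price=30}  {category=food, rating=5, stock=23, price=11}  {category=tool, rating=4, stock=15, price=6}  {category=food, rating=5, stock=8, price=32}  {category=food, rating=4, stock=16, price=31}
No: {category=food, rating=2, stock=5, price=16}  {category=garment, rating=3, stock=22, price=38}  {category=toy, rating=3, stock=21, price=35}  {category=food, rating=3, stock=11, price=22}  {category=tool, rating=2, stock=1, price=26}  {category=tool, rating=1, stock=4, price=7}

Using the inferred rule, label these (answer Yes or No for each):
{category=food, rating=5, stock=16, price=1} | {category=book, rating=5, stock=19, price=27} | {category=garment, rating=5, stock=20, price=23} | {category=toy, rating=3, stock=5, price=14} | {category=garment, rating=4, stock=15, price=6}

'Yes' ⟺ rating ≥ 4.
{category=food, rating=5, stock=16, price=1} — rating = 5, hence Yes. {category=book, rating=5, stock=19, price=27} — rating = 5, hence Yes. {category=garment, rating=5, stock=20, price=23} — rating = 5, hence Yes. {category=toy, rating=3, stock=5, price=14} — rating = 3, hence No. {category=garment, rating=4, stock=15, price=6} — rating = 4, hence Yes.

Yes, Yes, Yes, No, Yes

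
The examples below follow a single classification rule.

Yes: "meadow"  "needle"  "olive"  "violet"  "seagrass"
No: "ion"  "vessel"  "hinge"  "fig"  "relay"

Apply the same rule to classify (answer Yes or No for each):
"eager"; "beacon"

Yes, Yes

'Yes' ⟺ has ≥ 3 vowels.
"eager" — 3 vowels, hence Yes. "beacon" — 3 vowels, hence Yes.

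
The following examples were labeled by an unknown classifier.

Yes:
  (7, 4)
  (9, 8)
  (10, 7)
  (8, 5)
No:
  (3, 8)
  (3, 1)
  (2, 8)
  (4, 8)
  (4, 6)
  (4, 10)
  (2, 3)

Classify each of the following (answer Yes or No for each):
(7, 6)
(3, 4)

Rule: first ≥ 5. This holds for each 'Yes' example and fails for each 'No' one.
(7, 6) → first 7 → Yes.
(3, 4) → first 3 → No.

Yes, No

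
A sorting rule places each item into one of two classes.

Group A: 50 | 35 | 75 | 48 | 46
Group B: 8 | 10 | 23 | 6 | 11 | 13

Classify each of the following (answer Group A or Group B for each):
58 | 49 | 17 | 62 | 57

Group A, Group A, Group B, Group A, Group A

'Group A' ⟺ at least 35.
58: Group A (58 ≥ 35). 49: Group A (49 ≥ 35). 17: Group B (17 < 35). 62: Group A (62 ≥ 35). 57: Group A (57 ≥ 35).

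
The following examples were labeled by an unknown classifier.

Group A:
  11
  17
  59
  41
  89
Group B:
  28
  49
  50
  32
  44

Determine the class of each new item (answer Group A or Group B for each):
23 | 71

A rule that fits every label: prime — true of each 'Group A' example, false of each 'Group B' one.

Group A, Group A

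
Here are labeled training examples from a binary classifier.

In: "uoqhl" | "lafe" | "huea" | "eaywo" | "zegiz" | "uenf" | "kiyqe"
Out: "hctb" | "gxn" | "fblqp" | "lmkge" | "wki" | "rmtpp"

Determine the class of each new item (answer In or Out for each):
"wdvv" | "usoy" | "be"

Rule: has ≥ 2 vowels. This holds for each 'In' example and fails for each 'Out' one.
"wdvv" — 0 vowels, hence Out.
"usoy" — 2 vowels, hence In.
"be" — 1 vowel, hence Out.

Out, In, Out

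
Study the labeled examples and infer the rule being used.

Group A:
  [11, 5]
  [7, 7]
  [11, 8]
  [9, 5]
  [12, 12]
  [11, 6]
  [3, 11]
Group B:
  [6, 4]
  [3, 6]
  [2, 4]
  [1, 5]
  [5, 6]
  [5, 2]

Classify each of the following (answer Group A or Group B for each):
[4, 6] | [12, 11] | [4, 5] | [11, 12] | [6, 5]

Group B, Group A, Group B, Group A, Group B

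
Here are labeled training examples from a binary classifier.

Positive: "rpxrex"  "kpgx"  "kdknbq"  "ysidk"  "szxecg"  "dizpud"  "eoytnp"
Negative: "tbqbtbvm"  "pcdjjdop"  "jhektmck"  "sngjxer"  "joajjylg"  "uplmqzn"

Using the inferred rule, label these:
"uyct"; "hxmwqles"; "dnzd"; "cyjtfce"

The classifier is using: length ≤ 6.
Positive: "uyct", since length 4.
Negative: "hxmwqles", since length 8.
Positive: "dnzd", since length 4.
Negative: "cyjtfce", since length 7.

Positive, Negative, Positive, Negative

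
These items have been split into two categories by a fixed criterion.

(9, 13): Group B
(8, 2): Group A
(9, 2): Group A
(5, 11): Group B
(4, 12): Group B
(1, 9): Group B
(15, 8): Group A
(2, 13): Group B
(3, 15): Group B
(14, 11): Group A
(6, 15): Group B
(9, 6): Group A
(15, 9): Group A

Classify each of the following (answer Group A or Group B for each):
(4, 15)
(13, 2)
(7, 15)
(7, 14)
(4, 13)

The distinguishing property — first > second — holds for all the 'Group A' cases and none of the 'Group B' cases.

Group B, Group A, Group B, Group B, Group B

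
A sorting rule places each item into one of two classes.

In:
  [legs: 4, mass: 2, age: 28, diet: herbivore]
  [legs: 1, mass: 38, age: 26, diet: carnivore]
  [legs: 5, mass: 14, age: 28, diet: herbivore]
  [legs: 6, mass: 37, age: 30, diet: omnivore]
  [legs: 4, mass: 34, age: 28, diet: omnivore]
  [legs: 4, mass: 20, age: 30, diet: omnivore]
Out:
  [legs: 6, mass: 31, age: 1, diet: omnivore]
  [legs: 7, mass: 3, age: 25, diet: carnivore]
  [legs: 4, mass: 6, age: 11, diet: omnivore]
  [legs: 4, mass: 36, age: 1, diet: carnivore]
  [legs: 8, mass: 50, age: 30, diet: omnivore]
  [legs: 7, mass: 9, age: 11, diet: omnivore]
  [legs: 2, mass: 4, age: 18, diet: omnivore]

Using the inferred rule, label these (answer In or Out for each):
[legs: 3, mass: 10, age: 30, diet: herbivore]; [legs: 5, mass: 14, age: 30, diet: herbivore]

In, In

The distinguishing property — age ≥ 25 AND legs ≤ 6 — holds for all the 'In' cases and none of the 'Out' cases.
[legs: 3, mass: 10, age: 30, diet: herbivore] → age = 30, legs = 3 → In.
[legs: 5, mass: 14, age: 30, diet: herbivore] → age = 30, legs = 5 → In.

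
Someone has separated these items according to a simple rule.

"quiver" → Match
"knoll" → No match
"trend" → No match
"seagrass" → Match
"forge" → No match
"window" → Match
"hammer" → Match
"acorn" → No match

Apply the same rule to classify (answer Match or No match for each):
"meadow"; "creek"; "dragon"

Match, No match, Match

All 'Match' examples share one property — even length — and every 'No match' example lacks it.
"meadow": Match (length 6).
"creek": No match (length 5).
"dragon": Match (length 6).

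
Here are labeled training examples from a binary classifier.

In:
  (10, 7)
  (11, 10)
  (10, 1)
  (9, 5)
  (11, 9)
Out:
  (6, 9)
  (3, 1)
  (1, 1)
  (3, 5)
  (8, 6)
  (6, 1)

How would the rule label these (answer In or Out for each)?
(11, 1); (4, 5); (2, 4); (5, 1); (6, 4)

In, Out, Out, Out, Out

The common property of the 'In' items is: first ≥ 9. No 'Out' item has it.
(11, 1) — first 11, hence In. (4, 5) — first 4, hence Out. (2, 4) — first 2, hence Out. (5, 1) — first 5, hence Out. (6, 4) — first 6, hence Out.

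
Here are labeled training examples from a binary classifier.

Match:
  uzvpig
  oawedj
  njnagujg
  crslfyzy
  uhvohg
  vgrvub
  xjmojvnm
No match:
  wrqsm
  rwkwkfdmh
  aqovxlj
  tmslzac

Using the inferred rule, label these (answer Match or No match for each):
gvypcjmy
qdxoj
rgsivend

Match, No match, Match

The common property of the 'Match' items is: even length. No 'No match' item has it.
gvypcjmy: length 8 — fits, so Match.
qdxoj: length 5 — does not pass, so No match.
rgsivend: length 8 — fits, so Match.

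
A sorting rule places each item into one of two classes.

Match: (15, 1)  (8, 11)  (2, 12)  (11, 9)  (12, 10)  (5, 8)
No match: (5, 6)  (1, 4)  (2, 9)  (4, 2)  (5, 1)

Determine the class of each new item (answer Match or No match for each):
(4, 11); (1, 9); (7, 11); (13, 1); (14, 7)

Match, No match, Match, Match, Match

Every 'Match' example satisfies: sum ≥ 13. None of the 'No match' examples do.
(4, 11): 4+11 = 15 — meets the rule, so Match.
(1, 9): 1+9 = 10 — does not fit, so No match.
(7, 11): 7+11 = 18 — meets the rule, so Match.
(13, 1): 13+1 = 14 — meets the rule, so Match.
(14, 7): 14+7 = 21 — meets the rule, so Match.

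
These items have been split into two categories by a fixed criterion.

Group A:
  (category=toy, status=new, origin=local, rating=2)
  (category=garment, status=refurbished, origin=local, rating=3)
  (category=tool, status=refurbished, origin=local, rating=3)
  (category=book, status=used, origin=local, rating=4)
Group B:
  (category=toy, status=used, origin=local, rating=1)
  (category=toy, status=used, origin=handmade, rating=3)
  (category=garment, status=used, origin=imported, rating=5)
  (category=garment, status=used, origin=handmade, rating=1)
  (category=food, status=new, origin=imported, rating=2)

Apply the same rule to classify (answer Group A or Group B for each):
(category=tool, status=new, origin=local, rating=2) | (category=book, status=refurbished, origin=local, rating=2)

Group A, Group A

Rule: origin is local AND rating ≥ 2. This holds for each 'Group A' example and fails for each 'Group B' one.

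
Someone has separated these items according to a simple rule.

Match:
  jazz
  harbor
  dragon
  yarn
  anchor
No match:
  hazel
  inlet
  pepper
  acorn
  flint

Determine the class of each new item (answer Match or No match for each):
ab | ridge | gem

A rule that fits every label: even length AND contains 'a' — true of each 'Match' example, false of each 'No match' one.

Match, No match, No match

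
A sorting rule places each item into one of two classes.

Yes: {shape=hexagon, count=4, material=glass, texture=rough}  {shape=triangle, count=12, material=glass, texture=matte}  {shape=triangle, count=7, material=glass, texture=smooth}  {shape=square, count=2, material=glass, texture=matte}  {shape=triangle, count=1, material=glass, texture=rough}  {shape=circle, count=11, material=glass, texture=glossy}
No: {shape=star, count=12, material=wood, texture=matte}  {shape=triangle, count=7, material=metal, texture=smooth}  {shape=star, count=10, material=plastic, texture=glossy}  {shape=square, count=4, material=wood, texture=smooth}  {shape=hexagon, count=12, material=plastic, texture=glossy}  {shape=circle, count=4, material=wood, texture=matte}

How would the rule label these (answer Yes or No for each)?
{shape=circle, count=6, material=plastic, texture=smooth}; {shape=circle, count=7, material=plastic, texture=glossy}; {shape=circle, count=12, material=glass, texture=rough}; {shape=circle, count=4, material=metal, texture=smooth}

Checking candidate rules against both groups, what survives is: material is glass.
{shape=circle, count=6, material=plastic, texture=smooth} → material is plastic → No. {shape=circle, count=7, material=plastic, texture=glossy} → material is plastic → No. {shape=circle, count=12, material=glass, texture=rough} → material is glass → Yes. {shape=circle, count=4, material=metal, texture=smooth} → material is metal → No.

No, No, Yes, No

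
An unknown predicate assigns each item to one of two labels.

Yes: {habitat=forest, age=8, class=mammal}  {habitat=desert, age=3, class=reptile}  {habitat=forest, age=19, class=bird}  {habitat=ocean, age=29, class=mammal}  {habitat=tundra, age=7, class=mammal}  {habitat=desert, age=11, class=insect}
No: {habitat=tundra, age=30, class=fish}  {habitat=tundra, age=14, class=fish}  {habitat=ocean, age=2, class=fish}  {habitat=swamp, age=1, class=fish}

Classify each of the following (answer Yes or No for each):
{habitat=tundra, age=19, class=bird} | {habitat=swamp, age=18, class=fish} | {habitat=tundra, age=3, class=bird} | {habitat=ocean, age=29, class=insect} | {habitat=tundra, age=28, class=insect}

The classifier is using: class is not fish.
Yes: {habitat=tundra, age=19, class=bird}, since class is bird. No: {habitat=swamp, age=18, class=fish}, since class is fish. Yes: {habitat=tundra, age=3, class=bird}, since class is bird. Yes: {habitat=ocean, age=29, class=insect}, since class is insect. Yes: {habitat=tundra, age=28, class=insect}, since class is insect.

Yes, No, Yes, Yes, Yes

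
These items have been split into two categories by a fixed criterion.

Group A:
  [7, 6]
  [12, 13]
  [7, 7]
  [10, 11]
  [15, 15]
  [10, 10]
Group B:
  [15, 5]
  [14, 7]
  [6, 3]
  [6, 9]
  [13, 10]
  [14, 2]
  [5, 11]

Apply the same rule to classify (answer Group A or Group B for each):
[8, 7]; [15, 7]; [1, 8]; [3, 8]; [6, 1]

Group A, Group B, Group B, Group B, Group B

The classifier is using: |first − second| ≤ 1.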